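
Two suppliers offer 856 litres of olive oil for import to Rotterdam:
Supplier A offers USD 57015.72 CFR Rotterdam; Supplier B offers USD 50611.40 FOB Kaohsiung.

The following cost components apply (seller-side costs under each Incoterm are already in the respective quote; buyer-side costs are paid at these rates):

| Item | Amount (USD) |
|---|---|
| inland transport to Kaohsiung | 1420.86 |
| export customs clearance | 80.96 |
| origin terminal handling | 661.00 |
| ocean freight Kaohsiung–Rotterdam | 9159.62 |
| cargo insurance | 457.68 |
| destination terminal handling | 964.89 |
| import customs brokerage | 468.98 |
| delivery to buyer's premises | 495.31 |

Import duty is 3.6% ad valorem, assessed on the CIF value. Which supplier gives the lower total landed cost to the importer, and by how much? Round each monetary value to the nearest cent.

Supplier A (CFR):
CIF value = CFR price + insurance = 57015.72 + 457.68 = 57473.40
Import duty = 57473.40 × 3.6% = 2069.04
Buyer bears (A): 457.68 + 964.89 + 468.98 + 495.31 = 2386.86
Landed cost (A) = invoice 57015.72 + 2386.86 + duty 2069.04 = 61471.62
Supplier B (FOB):
CIF value = FOB price + freight + insurance = 50611.40 + 9159.62 + 457.68 = 60228.70
Import duty = 60228.70 × 3.6% = 2168.23
Buyer bears (B): 9159.62 + 457.68 + 964.89 + 468.98 + 495.31 = 11546.48
Landed cost (B) = invoice 50611.40 + 11546.48 + duty 2168.23 = 64326.11
Difference = |61471.62 − 64326.11| = 2854.49

Supplier A is cheaper by USD 2854.49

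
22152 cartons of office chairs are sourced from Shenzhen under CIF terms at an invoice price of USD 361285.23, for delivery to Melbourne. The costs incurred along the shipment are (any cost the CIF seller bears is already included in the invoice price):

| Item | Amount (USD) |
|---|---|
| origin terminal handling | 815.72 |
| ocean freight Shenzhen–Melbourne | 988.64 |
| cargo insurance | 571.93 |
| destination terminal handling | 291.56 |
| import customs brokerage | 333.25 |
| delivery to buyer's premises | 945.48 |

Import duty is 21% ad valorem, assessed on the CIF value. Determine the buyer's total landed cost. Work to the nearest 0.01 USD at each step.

Total landed cost: USD 438725.42

CIF: the seller pays costs through ocean freight and marine insurance to the destination port.
Already in the invoice (seller's account under CIF): origin terminal, freight, insurance — exclude.
The CIF price already equals the CIF value: 361285.23
Import duty = 361285.23 × 21% = 75869.90
Buyer bears: destination terminal 291.56 + brokerage 333.25 + delivery 945.48 + duty 75869.90 = 77440.19
Landed cost = invoice 361285.23 + 77440.19 = 438725.42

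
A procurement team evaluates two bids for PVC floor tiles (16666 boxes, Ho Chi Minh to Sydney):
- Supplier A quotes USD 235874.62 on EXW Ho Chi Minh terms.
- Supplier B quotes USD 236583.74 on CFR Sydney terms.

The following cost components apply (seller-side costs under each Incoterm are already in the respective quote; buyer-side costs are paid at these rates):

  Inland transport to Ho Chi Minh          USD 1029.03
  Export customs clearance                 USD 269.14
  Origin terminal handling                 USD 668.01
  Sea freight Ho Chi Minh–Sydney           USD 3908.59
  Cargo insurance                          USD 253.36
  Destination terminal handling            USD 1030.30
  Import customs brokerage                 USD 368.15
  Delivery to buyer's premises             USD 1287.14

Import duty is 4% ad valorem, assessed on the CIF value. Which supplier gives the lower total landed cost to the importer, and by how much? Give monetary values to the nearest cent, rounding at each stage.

Supplier A (EXW):
CIF value = EXW price + inland to port + export clearance + origin terminal + freight + insurance = 235874.62 + 1029.03 + 269.14 + 668.01 + 3908.59 + 253.36 = 242002.75
Import duty = 242002.75 × 4% = 9680.11
Buyer bears (A): 1029.03 + 269.14 + 668.01 + 3908.59 + 253.36 + 1030.30 + 368.15 + 1287.14 = 8813.72
Landed cost (A) = invoice 235874.62 + 8813.72 + duty 9680.11 = 254368.45
Supplier B (CFR):
CIF value = CFR price + insurance = 236583.74 + 253.36 = 236837.10
Import duty = 236837.10 × 4% = 9473.48
Buyer bears (B): 253.36 + 1030.30 + 368.15 + 1287.14 = 2938.95
Landed cost (B) = invoice 236583.74 + 2938.95 + duty 9473.48 = 248996.17
Difference = |254368.45 − 248996.17| = 5372.28

Supplier B is cheaper by USD 5372.28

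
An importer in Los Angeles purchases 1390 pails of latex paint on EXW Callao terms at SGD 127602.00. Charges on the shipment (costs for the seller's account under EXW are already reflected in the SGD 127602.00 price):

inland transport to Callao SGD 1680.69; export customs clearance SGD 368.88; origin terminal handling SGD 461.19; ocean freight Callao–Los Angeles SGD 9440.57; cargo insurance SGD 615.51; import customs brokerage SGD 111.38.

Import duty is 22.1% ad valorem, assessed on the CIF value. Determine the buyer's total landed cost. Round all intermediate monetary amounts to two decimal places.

EXW: the seller makes goods available at their premises; the buyer bears all onward costs.
CIF value = EXW price + inland to port + export clearance + origin terminal + freight + insurance = 127602.00 + 1680.69 + 368.88 + 461.19 + 9440.57 + 615.51 = 140168.84
Import duty = 140168.84 × 22.1% = 30977.31
Buyer bears: inland to port 1680.69 + export clearance 368.88 + origin terminal 461.19 + freight 9440.57 + insurance 615.51 + brokerage 111.38 + duty 30977.31 = 43655.53
Landed cost = invoice 127602.00 + 43655.53 = 171257.53

Total landed cost: SGD 171257.53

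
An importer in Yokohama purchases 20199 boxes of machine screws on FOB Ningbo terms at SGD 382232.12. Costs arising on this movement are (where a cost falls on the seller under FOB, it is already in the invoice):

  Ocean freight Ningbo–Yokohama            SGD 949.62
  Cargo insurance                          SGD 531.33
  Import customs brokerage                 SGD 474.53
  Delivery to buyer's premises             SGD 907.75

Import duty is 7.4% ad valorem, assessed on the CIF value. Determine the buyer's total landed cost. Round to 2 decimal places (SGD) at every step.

Total landed cost: SGD 413490.12

FOB: the seller bears costs until goods are on board at the origin port; the buyer bears freight, insurance and all costs thereafter.
CIF value = FOB price + freight + insurance = 382232.12 + 949.62 + 531.33 = 383713.07
Import duty = 383713.07 × 7.4% = 28394.77
Buyer bears: freight 949.62 + insurance 531.33 + brokerage 474.53 + delivery 907.75 + duty 28394.77 = 31258.00
Landed cost = invoice 382232.12 + 31258.00 = 413490.12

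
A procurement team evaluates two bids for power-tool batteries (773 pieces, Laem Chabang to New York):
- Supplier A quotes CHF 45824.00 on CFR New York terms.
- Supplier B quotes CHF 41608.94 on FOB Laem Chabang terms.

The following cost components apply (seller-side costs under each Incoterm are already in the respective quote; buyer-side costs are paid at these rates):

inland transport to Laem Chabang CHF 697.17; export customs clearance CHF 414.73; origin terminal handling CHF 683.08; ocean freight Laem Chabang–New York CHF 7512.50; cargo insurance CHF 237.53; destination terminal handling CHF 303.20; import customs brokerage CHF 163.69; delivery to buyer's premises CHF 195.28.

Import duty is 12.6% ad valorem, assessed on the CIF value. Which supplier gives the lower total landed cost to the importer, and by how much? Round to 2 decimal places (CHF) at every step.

Supplier A (CFR):
CIF value = CFR price + insurance = 45824.00 + 237.53 = 46061.53
Import duty = 46061.53 × 12.6% = 5803.75
Buyer bears (A): 237.53 + 303.20 + 163.69 + 195.28 = 899.70
Landed cost (A) = invoice 45824.00 + 899.70 + duty 5803.75 = 52527.45
Supplier B (FOB):
CIF value = FOB price + freight + insurance = 41608.94 + 7512.50 + 237.53 = 49358.97
Import duty = 49358.97 × 12.6% = 6219.23
Buyer bears (B): 7512.50 + 237.53 + 303.20 + 163.69 + 195.28 = 8412.20
Landed cost (B) = invoice 41608.94 + 8412.20 + duty 6219.23 = 56240.37
Difference = |52527.45 − 56240.37| = 3712.92

Supplier A is cheaper by CHF 3712.92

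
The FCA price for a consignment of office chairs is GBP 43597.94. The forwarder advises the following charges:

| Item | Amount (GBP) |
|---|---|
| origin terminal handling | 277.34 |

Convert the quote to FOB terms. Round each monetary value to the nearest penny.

From FCA to FOB, the seller additionally bears: origin terminal.
FOB price = 43597.94 + 277.34 = 43875.28

FOB price: GBP 43875.28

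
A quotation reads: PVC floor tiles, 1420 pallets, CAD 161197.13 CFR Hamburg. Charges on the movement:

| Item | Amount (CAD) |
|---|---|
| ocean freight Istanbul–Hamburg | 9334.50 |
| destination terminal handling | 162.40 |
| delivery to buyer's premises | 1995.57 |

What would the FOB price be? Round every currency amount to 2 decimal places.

Not relevant to the conversion: delivery, destination terminal — on the buyer under both terms; not part of either seller's price.
From CFR to FOB, the seller no longer bears: freight.
FOB price = 161197.13 − 9334.50 = 151862.63

FOB price: CAD 151862.63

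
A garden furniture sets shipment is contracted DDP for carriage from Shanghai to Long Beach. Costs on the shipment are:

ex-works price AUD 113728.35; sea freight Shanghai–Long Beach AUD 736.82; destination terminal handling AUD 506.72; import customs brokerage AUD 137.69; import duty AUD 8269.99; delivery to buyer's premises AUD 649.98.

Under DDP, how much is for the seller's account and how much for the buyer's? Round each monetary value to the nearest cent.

DDP: the seller bears all costs including import duty.
Seller's account: goods 113728.35 + freight 736.82 + destination terminal 506.72 + brokerage 137.69 + duty 8269.99 + delivery 649.98 = 124029.55
Buyer's account: 0.00

Seller: AUD 124029.55; buyer: AUD 0.00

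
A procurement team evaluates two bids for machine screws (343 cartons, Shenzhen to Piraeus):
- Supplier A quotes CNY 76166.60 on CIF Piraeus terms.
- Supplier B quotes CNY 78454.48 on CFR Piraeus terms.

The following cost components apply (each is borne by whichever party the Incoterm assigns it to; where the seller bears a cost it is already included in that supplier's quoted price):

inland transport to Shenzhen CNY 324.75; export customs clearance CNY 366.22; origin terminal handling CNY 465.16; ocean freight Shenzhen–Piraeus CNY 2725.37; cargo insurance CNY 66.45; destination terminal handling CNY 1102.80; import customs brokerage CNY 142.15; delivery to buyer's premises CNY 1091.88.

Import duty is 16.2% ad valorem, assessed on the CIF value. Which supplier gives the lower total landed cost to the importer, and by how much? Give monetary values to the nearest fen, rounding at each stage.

Supplier A is cheaper by CNY 2735.73

Supplier A (CIF):
The CIF price already equals the CIF value: 76166.60
Import duty = 76166.60 × 16.2% = 12338.99
Buyer bears (A): 1102.80 + 142.15 + 1091.88 = 2336.83
Landed cost (A) = invoice 76166.60 + 2336.83 + duty 12338.99 = 90842.42
Supplier B (CFR):
CIF value = CFR price + insurance = 78454.48 + 66.45 = 78520.93
Import duty = 78520.93 × 16.2% = 12720.39
Buyer bears (B): 66.45 + 1102.80 + 142.15 + 1091.88 = 2403.28
Landed cost (B) = invoice 78454.48 + 2403.28 + duty 12720.39 = 93578.15
Difference = |90842.42 − 93578.15| = 2735.73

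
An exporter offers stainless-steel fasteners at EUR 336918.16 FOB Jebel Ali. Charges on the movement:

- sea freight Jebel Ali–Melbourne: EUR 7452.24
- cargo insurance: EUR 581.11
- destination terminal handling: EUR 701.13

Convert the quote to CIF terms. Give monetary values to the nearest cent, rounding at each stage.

Not relevant to the conversion: destination terminal — on the buyer under both terms; not part of either seller's price.
From FOB to CIF, the seller additionally bears: freight, insurance.
CIF price = 336918.16 + 7452.24 + 581.11 = 344951.51

CIF price: EUR 344951.51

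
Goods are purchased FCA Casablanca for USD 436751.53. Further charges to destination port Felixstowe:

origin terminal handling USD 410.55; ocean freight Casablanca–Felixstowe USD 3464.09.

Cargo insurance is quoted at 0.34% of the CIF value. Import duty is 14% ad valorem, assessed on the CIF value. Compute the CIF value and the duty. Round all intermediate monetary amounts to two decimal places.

Let C be the CIF value. C = FCA price + pre-shipment costs + freight + 0.34% × C
C − 0.34% × C = 436751.53 + 410.55 + 3464.09
0.9966 × C = 440626.17
C = 440626.17 / 0.9966 = 442129.41
Insurance premium = 0.34% × 442129.41 = 1503.24
Import duty = 442129.41 × 14% = 61898.12

CIF value: USD 442129.41; import duty: USD 61898.12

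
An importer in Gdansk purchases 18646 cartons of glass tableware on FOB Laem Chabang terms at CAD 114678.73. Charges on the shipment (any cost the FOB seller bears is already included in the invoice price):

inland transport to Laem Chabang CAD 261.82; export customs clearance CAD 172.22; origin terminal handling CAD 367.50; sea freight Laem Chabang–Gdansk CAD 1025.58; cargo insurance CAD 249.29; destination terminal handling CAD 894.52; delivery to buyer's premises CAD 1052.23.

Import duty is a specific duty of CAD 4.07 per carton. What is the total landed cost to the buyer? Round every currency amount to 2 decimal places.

Total landed cost: CAD 193789.57

FOB: the seller bears costs until goods are on board at the origin port; the buyer bears freight, insurance and all costs thereafter.
Already in the invoice (seller's account under FOB): inland to port, export clearance, origin terminal — exclude.
CIF value = FOB price + freight + insurance = 114678.73 + 1025.58 + 249.29 = 115953.60
Import duty = 18646 × 4.07 = 75889.22
Buyer bears: freight 1025.58 + insurance 249.29 + destination terminal 894.52 + delivery 1052.23 + duty 75889.22 = 79110.84
Landed cost = invoice 114678.73 + 79110.84 = 193789.57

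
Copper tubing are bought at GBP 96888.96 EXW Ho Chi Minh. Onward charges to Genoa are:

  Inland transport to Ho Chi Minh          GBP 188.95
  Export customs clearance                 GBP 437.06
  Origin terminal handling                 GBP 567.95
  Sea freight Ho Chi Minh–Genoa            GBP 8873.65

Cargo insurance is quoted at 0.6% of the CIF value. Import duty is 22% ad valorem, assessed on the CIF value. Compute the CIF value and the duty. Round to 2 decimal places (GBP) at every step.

CIF value: GBP 107602.18; import duty: GBP 23672.48

Let C be the CIF value. C = EXW price + pre-shipment costs + freight + 0.6% × C
C − 0.6% × C = 96888.96 + 188.95 + 437.06 + 567.95 + 8873.65
0.994 × C = 106956.57
C = 106956.57 / 0.994 = 107602.18
Insurance premium = 0.6% × 107602.18 = 645.61
Import duty = 107602.18 × 22% = 23672.48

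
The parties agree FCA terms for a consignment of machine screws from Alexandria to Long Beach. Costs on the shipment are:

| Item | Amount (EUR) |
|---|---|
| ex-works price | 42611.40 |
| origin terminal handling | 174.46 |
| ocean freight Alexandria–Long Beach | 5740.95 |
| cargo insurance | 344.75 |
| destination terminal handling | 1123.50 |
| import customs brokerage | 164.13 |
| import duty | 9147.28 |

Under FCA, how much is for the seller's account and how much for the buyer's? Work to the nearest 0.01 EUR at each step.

Seller: EUR 42611.40; buyer: EUR 16695.07

FCA: the seller delivers export-cleared goods to the carrier; the buyer bears costs from that point.
Seller's account: goods 42611.40 = 42611.40
Buyer's account: origin terminal 174.46 + freight 5740.95 + insurance 344.75 + destination terminal 1123.50 + brokerage 164.13 + duty 9147.28 = 16695.07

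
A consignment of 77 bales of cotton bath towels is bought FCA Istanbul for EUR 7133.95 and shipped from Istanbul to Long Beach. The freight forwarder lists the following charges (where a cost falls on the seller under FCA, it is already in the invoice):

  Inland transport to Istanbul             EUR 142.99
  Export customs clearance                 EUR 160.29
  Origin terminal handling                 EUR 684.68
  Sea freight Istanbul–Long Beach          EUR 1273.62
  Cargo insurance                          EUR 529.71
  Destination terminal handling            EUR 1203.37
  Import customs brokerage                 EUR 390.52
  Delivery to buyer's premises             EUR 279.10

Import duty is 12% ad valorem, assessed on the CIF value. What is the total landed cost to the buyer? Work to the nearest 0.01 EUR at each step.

Total landed cost: EUR 12649.59

FCA: the seller delivers export-cleared goods to the carrier; the buyer bears costs from that point.
Already in the invoice (seller's account under FCA): inland to port, export clearance — exclude.
CIF value = FCA price + origin terminal + freight + insurance = 7133.95 + 684.68 + 1273.62 + 529.71 = 9621.96
Import duty = 9621.96 × 12% = 1154.64
Buyer bears: origin terminal 684.68 + freight 1273.62 + insurance 529.71 + destination terminal 1203.37 + brokerage 390.52 + delivery 279.10 + duty 1154.64 = 5515.64
Landed cost = invoice 7133.95 + 5515.64 = 12649.59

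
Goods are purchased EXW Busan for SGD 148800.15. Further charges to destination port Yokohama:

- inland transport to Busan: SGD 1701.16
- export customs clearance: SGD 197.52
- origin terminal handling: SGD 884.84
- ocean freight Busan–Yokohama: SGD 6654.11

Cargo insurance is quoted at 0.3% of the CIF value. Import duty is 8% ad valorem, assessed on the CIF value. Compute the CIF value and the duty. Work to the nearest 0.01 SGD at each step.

CIF value: SGD 158713.92; import duty: SGD 12697.11

Let C be the CIF value. C = EXW price + pre-shipment costs + freight + 0.3% × C
C − 0.3% × C = 148800.15 + 1701.16 + 197.52 + 884.84 + 6654.11
0.997 × C = 158237.78
C = 158237.78 / 0.997 = 158713.92
Insurance premium = 0.3% × 158713.92 = 476.14
Import duty = 158713.92 × 8% = 12697.11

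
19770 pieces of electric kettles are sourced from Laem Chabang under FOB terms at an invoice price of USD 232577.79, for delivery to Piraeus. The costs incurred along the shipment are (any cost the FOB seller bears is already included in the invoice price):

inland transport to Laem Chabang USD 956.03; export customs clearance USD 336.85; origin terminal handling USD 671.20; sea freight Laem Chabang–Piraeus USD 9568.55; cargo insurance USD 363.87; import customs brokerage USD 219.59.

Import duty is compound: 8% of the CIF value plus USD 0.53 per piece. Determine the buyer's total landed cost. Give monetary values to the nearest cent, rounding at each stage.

Total landed cost: USD 272608.72

FOB: the seller bears costs until goods are on board at the origin port; the buyer bears freight, insurance and all costs thereafter.
Already in the invoice (seller's account under FOB): inland to port, export clearance, origin terminal — exclude.
CIF value = FOB price + freight + insurance = 232577.79 + 9568.55 + 363.87 = 242510.21
Ad valorem component: 242510.21 × 8% = 19400.82
Specific component: 19770 × 0.53 = 10478.10
Import duty = 19400.82 + 10478.10 = 29878.92
Buyer bears: freight 9568.55 + insurance 363.87 + brokerage 219.59 + duty 29878.92 = 40030.93
Landed cost = invoice 232577.79 + 40030.93 = 272608.72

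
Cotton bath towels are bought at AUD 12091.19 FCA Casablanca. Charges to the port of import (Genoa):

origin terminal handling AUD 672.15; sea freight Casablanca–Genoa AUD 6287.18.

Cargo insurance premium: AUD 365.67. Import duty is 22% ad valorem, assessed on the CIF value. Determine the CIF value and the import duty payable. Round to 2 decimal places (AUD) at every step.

CIF = FCA price + pre-shipment costs + freight + insurance
CIF = 12091.19 + 672.15 + 6287.18 + 365.67 = 19416.19
Import duty = 19416.19 × 22% = 4271.56

CIF value: AUD 19416.19; import duty: AUD 4271.56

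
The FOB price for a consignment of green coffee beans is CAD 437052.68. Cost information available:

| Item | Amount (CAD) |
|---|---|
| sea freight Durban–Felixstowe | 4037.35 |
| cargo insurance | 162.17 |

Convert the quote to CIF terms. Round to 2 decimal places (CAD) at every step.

CIF price: CAD 441252.20

From FOB to CIF, the seller additionally bears: freight, insurance.
CIF price = 437052.68 + 4037.35 + 162.17 = 441252.20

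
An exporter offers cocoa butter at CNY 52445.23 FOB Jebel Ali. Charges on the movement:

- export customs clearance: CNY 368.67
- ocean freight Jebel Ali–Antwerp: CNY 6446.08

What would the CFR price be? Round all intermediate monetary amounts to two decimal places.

CFR price: CNY 58891.31

Not relevant to the conversion: export clearance — on the seller under both FOB and CFR; already in the FOB price and stays in the CFR price.
From FOB to CFR, the seller additionally bears: freight.
CFR price = 52445.23 + 6446.08 = 58891.31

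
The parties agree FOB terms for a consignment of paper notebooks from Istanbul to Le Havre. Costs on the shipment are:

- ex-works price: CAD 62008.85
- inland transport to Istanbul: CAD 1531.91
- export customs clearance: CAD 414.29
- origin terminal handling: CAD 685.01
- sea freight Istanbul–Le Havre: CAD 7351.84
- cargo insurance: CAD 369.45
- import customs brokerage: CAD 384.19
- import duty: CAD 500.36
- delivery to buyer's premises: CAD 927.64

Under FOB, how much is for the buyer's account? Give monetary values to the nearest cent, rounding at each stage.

Buyer's account: CAD 9533.48

FOB: the seller bears costs until goods are on board at the origin port; the buyer bears freight, insurance and all costs thereafter.
Seller's account: goods 62008.85 + inland to port 1531.91 + export clearance 414.29 + origin terminal 685.01 = 64640.06
Buyer's account: freight 7351.84 + insurance 369.45 + brokerage 384.19 + duty 500.36 + delivery 927.64 = 9533.48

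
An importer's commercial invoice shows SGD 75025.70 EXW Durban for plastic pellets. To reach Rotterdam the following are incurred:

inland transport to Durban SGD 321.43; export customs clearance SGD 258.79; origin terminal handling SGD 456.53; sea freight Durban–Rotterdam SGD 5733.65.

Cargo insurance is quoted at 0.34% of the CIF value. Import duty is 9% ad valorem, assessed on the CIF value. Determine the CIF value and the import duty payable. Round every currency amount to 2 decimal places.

CIF value: SGD 82075.16; import duty: SGD 7386.76

Let C be the CIF value. C = EXW price + pre-shipment costs + freight + 0.34% × C
C − 0.34% × C = 75025.70 + 321.43 + 258.79 + 456.53 + 5733.65
0.9966 × C = 81796.10
C = 81796.10 / 0.9966 = 82075.16
Insurance premium = 0.34% × 82075.16 = 279.06
Import duty = 82075.16 × 9% = 7386.76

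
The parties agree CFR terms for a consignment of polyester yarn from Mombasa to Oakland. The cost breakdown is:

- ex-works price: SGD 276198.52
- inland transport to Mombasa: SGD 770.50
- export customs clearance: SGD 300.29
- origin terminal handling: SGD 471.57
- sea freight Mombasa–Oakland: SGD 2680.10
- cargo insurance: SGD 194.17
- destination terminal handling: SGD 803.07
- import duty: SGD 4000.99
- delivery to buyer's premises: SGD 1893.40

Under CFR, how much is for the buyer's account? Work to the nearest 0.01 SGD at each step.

CFR: the seller pays costs through ocean freight to the destination port, but not insurance.
Seller's account: goods 276198.52 + inland to port 770.50 + export clearance 300.29 + origin terminal 471.57 + freight 2680.10 = 280420.98
Buyer's account: insurance 194.17 + destination terminal 803.07 + duty 4000.99 + delivery 1893.40 = 6891.63

Buyer's account: SGD 6891.63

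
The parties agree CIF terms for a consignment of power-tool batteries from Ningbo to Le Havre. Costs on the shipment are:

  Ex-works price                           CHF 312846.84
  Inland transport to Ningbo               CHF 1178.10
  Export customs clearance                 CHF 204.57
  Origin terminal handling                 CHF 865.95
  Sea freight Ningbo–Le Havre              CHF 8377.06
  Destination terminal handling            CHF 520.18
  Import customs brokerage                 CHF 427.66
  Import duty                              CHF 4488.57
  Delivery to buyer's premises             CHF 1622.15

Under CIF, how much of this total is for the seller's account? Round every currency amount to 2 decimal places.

CIF: the seller pays costs through ocean freight and marine insurance to the destination port.
Seller's account: goods 312846.84 + inland to port 1178.10 + export clearance 204.57 + origin terminal 865.95 + freight 8377.06 = 323472.52
Buyer's account: destination terminal 520.18 + brokerage 427.66 + duty 4488.57 + delivery 1622.15 = 7058.56

Seller's account: CHF 323472.52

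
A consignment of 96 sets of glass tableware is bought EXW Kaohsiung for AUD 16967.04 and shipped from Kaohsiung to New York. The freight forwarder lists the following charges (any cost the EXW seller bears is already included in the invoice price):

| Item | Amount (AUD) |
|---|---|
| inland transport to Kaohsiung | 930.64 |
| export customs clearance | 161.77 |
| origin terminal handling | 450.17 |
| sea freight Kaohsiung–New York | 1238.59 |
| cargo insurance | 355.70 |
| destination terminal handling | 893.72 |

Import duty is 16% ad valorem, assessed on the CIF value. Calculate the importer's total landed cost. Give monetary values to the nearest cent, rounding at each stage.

EXW: the seller makes goods available at their premises; the buyer bears all onward costs.
CIF value = EXW price + inland to port + export clearance + origin terminal + freight + insurance = 16967.04 + 930.64 + 161.77 + 450.17 + 1238.59 + 355.70 = 20103.91
Import duty = 20103.91 × 16% = 3216.63
Buyer bears: inland to port 930.64 + export clearance 161.77 + origin terminal 450.17 + freight 1238.59 + insurance 355.70 + destination terminal 893.72 + duty 3216.63 = 7247.22
Landed cost = invoice 16967.04 + 7247.22 = 24214.26

Total landed cost: AUD 24214.26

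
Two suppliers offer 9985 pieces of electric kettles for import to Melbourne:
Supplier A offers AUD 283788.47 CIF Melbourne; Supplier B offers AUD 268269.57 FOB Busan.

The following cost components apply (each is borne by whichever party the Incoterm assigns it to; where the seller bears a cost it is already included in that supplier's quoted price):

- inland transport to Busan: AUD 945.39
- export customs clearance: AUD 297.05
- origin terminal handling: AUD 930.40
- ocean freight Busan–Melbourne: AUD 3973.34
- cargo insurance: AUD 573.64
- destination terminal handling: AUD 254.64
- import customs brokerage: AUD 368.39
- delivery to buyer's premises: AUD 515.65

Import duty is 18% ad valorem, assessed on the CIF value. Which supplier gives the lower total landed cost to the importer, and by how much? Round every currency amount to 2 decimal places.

Supplier B is cheaper by AUD 12946.86

Supplier A (CIF):
The CIF price already equals the CIF value: 283788.47
Import duty = 283788.47 × 18% = 51081.92
Buyer bears (A): 254.64 + 368.39 + 515.65 = 1138.68
Landed cost (A) = invoice 283788.47 + 1138.68 + duty 51081.92 = 336009.07
Supplier B (FOB):
CIF value = FOB price + freight + insurance = 268269.57 + 3973.34 + 573.64 = 272816.55
Import duty = 272816.55 × 18% = 49106.98
Buyer bears (B): 3973.34 + 573.64 + 254.64 + 368.39 + 515.65 = 5685.66
Landed cost (B) = invoice 268269.57 + 5685.66 + duty 49106.98 = 323062.21
Difference = |336009.07 − 323062.21| = 12946.86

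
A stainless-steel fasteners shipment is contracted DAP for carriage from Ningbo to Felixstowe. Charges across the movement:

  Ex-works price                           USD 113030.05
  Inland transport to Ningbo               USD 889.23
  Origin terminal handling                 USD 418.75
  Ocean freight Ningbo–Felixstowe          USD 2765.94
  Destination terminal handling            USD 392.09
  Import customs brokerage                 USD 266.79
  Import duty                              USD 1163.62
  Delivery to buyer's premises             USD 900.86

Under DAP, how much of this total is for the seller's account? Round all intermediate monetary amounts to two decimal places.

DAP: the seller bears all costs to the named destination except import duty and clearance.
Seller's account: goods 113030.05 + inland to port 889.23 + origin terminal 418.75 + freight 2765.94 + destination terminal 392.09 + delivery 900.86 = 118396.92
Buyer's account: brokerage 266.79 + duty 1163.62 = 1430.41

Seller's account: USD 118396.92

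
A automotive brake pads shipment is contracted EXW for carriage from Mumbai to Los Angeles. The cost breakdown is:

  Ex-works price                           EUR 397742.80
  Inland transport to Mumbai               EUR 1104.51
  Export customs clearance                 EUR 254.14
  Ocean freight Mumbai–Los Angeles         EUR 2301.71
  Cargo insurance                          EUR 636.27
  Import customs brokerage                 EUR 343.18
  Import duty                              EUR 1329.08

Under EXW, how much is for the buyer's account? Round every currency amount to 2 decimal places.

EXW: the seller makes goods available at their premises; the buyer bears all onward costs.
Seller's account: goods 397742.80 = 397742.80
Buyer's account: inland to port 1104.51 + export clearance 254.14 + freight 2301.71 + insurance 636.27 + brokerage 343.18 + duty 1329.08 = 5968.89

Buyer's account: EUR 5968.89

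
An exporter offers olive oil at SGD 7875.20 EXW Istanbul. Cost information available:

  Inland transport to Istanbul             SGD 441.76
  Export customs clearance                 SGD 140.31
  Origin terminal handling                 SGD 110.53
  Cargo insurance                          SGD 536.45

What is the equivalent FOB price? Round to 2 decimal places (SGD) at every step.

FOB price: SGD 8567.80

Not relevant to the conversion: insurance — on the buyer under both terms; not part of either seller's price.
From EXW to FOB, the seller additionally bears: inland to port, export clearance, origin terminal.
FOB price = 7875.20 + 441.76 + 140.31 + 110.53 = 8567.80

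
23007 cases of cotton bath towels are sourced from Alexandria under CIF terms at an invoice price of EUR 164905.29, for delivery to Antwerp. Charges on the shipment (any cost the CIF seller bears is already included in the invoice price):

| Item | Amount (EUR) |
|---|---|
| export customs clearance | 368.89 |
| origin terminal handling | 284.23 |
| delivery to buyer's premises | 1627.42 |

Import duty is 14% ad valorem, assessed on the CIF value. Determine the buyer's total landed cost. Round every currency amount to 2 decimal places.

Total landed cost: EUR 189619.45

CIF: the seller pays costs through ocean freight and marine insurance to the destination port.
Already in the invoice (seller's account under CIF): export clearance, origin terminal — exclude.
The CIF price already equals the CIF value: 164905.29
Import duty = 164905.29 × 14% = 23086.74
Buyer bears: delivery 1627.42 + duty 23086.74 = 24714.16
Landed cost = invoice 164905.29 + 24714.16 = 189619.45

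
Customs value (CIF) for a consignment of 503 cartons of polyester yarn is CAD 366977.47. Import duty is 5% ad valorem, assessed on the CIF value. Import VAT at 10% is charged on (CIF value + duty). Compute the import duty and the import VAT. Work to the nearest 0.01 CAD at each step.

Import duty = 366977.47 × 5% = 18348.87
VAT base = CIF + duty = 366977.47 + 18348.87 = 385326.34
Import VAT = 385326.34 × 10% = 38532.63

Import duty: CAD 18348.87; import VAT: CAD 38532.63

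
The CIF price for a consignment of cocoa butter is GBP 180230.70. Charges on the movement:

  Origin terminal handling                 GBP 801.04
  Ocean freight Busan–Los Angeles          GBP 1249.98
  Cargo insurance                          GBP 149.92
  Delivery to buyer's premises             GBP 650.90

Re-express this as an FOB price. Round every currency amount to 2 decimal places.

Not relevant to the conversion: origin terminal — on the seller under both CIF and FOB; already in the CIF price and stays in the FOB price. delivery — on the buyer under both terms; not part of either seller's price.
From CIF to FOB, the seller no longer bears: freight, insurance.
FOB price = 180230.70 − 1249.98 − 149.92 = 178830.80

FOB price: GBP 178830.80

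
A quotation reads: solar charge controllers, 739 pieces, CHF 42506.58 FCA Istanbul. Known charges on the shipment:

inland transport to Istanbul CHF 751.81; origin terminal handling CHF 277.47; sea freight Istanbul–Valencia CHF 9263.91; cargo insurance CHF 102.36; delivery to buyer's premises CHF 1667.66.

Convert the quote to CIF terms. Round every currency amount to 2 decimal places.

CIF price: CHF 52150.32

Not relevant to the conversion: inland to port — on the seller under both FCA and CIF; already in the FCA price and stays in the CIF price. delivery — on the buyer under both terms; not part of either seller's price.
From FCA to CIF, the seller additionally bears: origin terminal, freight, insurance.
CIF price = 42506.58 + 277.47 + 9263.91 + 102.36 = 52150.32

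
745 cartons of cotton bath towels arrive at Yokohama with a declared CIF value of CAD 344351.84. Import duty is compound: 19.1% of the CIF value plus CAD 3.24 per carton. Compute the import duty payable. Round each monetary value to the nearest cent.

Ad valorem component: 344351.84 × 19.1% = 65771.20
Specific component: 745 × 3.24 = 2413.80
Import duty = 65771.20 + 2413.80 = 68185.00

Import duty: CAD 68185.00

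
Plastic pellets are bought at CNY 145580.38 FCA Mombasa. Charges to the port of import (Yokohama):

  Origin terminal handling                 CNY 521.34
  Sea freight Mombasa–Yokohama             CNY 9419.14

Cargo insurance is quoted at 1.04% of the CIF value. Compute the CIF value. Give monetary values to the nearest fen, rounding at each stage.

Let C be the CIF value. C = FCA price + pre-shipment costs + freight + 1.04% × C
C − 1.04% × C = 145580.38 + 521.34 + 9419.14
0.9896 × C = 155520.86
C = 155520.86 / 0.9896 = 157155.27
Insurance premium = 1.04% × 157155.27 = 1634.41

CIF value: CNY 157155.27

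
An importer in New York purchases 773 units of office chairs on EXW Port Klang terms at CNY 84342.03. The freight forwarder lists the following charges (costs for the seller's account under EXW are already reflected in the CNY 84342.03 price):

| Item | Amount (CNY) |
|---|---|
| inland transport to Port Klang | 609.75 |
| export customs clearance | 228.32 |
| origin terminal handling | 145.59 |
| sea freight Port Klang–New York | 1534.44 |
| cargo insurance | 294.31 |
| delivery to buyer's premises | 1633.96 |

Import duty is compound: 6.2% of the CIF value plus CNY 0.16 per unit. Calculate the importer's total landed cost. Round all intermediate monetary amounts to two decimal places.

Total landed cost: CNY 94315.66

EXW: the seller makes goods available at their premises; the buyer bears all onward costs.
CIF value = EXW price + inland to port + export clearance + origin terminal + freight + insurance = 84342.03 + 609.75 + 228.32 + 145.59 + 1534.44 + 294.31 = 87154.44
Ad valorem component: 87154.44 × 6.2% = 5403.58
Specific component: 773 × 0.16 = 123.68
Import duty = 5403.58 + 123.68 = 5527.26
Buyer bears: inland to port 609.75 + export clearance 228.32 + origin terminal 145.59 + freight 1534.44 + insurance 294.31 + delivery 1633.96 + duty 5527.26 = 9973.63
Landed cost = invoice 84342.03 + 9973.63 = 94315.66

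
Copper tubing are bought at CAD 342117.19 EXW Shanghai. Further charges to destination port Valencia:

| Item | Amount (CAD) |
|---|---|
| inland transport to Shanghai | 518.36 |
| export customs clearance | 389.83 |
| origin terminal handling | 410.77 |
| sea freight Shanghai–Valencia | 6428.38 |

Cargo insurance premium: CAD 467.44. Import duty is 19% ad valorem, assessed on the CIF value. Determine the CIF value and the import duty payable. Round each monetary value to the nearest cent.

CIF value: CAD 350331.97; import duty: CAD 66563.07

CIF = EXW price + pre-shipment costs + freight + insurance
CIF = 342117.19 + 518.36 + 389.83 + 410.77 + 6428.38 + 467.44 = 350331.97
Import duty = 350331.97 × 19% = 66563.07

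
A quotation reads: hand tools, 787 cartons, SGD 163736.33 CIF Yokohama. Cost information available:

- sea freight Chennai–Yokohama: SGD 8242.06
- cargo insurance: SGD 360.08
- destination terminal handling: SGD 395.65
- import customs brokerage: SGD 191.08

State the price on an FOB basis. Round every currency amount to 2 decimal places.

FOB price: SGD 155134.19

Not relevant to the conversion: destination terminal, brokerage — on the buyer under both terms; not part of either seller's price.
From CIF to FOB, the seller no longer bears: freight, insurance.
FOB price = 163736.33 − 8242.06 − 360.08 = 155134.19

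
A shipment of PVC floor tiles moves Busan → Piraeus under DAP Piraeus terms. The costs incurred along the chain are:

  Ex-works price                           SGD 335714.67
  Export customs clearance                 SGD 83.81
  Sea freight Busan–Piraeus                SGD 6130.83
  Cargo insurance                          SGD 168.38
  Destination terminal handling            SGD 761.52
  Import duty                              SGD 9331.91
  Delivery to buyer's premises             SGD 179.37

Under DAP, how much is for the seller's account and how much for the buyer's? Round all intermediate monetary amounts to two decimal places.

Seller: SGD 343038.58; buyer: SGD 9331.91

DAP: the seller bears all costs to the named destination except import duty and clearance.
Seller's account: goods 335714.67 + export clearance 83.81 + freight 6130.83 + insurance 168.38 + destination terminal 761.52 + delivery 179.37 = 343038.58
Buyer's account: duty 9331.91 = 9331.91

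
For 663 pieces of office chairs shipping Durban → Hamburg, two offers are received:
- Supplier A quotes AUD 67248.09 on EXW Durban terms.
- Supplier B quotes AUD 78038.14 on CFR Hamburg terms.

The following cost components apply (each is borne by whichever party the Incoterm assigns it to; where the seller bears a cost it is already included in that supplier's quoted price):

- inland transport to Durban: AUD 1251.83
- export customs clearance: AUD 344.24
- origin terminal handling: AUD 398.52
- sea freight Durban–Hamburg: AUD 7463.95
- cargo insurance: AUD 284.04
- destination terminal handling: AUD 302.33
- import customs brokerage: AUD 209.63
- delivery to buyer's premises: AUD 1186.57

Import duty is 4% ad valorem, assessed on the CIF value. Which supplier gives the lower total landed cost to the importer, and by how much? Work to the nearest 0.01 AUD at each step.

Supplier A (EXW):
CIF value = EXW price + inland to port + export clearance + origin terminal + freight + insurance = 67248.09 + 1251.83 + 344.24 + 398.52 + 7463.95 + 284.04 = 76990.67
Import duty = 76990.67 × 4% = 3079.63
Buyer bears (A): 1251.83 + 344.24 + 398.52 + 7463.95 + 284.04 + 302.33 + 209.63 + 1186.57 = 11441.11
Landed cost (A) = invoice 67248.09 + 11441.11 + duty 3079.63 = 81768.83
Supplier B (CFR):
CIF value = CFR price + insurance = 78038.14 + 284.04 = 78322.18
Import duty = 78322.18 × 4% = 3132.89
Buyer bears (B): 284.04 + 302.33 + 209.63 + 1186.57 = 1982.57
Landed cost (B) = invoice 78038.14 + 1982.57 + duty 3132.89 = 83153.60
Difference = |81768.83 − 83153.60| = 1384.77

Supplier A is cheaper by AUD 1384.77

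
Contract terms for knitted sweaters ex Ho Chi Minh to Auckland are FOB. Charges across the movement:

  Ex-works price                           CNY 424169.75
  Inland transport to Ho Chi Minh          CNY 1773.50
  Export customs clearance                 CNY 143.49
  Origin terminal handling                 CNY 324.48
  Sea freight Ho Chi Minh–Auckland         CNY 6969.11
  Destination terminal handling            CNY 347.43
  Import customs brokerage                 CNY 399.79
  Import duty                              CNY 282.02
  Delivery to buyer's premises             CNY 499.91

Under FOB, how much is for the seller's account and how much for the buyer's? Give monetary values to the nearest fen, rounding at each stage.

Seller: CNY 426411.22; buyer: CNY 8498.26

FOB: the seller bears costs until goods are on board at the origin port; the buyer bears freight, insurance and all costs thereafter.
Seller's account: goods 424169.75 + inland to port 1773.50 + export clearance 143.49 + origin terminal 324.48 = 426411.22
Buyer's account: freight 6969.11 + destination terminal 347.43 + brokerage 399.79 + duty 282.02 + delivery 499.91 = 8498.26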